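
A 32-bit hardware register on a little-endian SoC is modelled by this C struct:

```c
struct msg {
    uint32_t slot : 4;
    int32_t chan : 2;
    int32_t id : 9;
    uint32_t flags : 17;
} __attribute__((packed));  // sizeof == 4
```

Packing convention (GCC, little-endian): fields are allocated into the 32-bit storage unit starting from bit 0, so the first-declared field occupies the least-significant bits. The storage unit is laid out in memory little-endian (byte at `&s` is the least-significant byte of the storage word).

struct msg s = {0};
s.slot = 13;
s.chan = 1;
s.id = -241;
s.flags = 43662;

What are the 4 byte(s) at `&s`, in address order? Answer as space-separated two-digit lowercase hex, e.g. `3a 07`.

slot (4b) val=13 bits=0xd at bit 0: 0x0000000d
chan (2b) val=1 bits=0x1 at bit 4: 0x0000001d
id (9b) val=-241 bits=0x10f at bit 6: 0x000043dd
flags (17b) val=43662 bits=0xaa8e at bit 15: 0x554743dd
word = 0x554743dd → little-endian bytes:
  [0]=0xdd  [1]=0x43  [2]=0x47  [3]=0x55

dd 43 47 55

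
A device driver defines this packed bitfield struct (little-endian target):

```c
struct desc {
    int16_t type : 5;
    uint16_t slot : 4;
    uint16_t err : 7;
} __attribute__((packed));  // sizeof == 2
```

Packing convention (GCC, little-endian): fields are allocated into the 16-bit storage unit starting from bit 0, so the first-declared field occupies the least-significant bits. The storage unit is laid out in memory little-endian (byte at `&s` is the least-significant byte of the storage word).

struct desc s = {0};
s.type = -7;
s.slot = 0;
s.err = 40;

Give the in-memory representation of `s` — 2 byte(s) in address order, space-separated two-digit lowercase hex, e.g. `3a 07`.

19 50

type:5 = -7 → 0x19 << 0 → word 0x0019
slot:4 = 0 → 0x0 << 5 → word 0x0019
err:7 = 40 → 0x28 << 9 → word 0x5019
word = 0x5019 → little-endian bytes:
  [0]=0x19  [1]=0x50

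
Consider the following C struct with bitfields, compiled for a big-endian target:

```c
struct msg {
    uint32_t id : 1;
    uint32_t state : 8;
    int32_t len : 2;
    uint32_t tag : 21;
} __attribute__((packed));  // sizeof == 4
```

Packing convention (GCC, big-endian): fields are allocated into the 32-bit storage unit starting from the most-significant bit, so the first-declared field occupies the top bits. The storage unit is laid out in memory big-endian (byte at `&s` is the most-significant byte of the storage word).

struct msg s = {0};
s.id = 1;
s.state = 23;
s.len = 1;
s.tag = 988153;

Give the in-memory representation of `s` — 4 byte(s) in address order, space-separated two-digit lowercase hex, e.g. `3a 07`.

8b af 13 f9

[31+:1] id=1 & 0x1 = 0x1; word=0x80000000
[23+:8] state=23 & 0xff = 0x17; word=0x8b800000
[21+:2] len=1 & 0x3 = 0x1; word=0x8ba00000
[0+:21] tag=988153 & 0x1fffff = 0xf13f9; word=0x8baf13f9
word = 0x8baf13f9 → big-endian bytes:
  [0]=0x8b  [1]=0xaf  [2]=0x13  [3]=0xf9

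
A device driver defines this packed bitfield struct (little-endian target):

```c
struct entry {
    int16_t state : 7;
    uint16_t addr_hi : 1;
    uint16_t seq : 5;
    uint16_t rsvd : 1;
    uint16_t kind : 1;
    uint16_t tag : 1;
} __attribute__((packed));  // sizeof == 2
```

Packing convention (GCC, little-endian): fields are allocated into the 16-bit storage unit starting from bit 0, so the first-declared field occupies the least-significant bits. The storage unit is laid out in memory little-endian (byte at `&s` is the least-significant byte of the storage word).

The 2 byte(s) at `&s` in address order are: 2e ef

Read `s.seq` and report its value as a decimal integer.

15

[0]=0x2e [1]=0xef (little-endian) → word 0xef2e
state:7 @ bit 0 → (0xef2e>>0)&0x7f = 0x2e
addr_hi:1 @ bit 7 → (0xef2e>>7)&0x1 = 0x0
seq:5 @ bit 8 → (0xef2e>>8)&0x1f = 0xf  ←
rsvd:1 @ bit 13 → (0xef2e>>13)&0x1 = 0x1
kind:1 @ bit 14 → (0xef2e>>14)&0x1 = 0x1
tag:1 @ bit 15 → (0xef2e>>15)&0x1 = 0x1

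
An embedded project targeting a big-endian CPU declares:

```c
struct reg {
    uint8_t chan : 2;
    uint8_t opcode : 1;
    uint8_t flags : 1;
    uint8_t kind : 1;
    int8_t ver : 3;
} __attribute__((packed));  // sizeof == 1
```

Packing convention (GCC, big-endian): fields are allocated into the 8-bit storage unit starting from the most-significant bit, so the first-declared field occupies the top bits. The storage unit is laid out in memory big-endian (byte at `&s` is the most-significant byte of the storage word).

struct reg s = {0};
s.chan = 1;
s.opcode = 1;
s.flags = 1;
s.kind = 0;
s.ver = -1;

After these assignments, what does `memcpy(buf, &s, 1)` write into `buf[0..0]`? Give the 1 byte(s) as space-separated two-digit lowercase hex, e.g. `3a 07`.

77

[6+:2] chan=1 & 0x3 = 0x1; word=0x40
[5+:1] opcode=1 & 0x1 = 0x1; word=0x60
[4+:1] flags=1 & 0x1 = 0x1; word=0x70
[3+:1] kind=0 & 0x1 = 0x0; word=0x70
[0+:3] ver=-1 & 0x7 = 0x7; word=0x77
word = 0x77 → big-endian bytes:
  [0]=0x77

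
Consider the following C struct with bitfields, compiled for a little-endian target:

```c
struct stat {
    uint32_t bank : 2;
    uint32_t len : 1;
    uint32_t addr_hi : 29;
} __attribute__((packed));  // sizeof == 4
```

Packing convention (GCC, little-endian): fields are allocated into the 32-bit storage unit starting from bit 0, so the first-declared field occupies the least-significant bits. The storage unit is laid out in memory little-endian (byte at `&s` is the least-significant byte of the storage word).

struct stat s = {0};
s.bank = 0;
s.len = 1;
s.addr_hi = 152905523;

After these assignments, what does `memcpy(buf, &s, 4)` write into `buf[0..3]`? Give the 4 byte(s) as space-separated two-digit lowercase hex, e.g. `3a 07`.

[0+:2] bank=0 & 0x3 = 0x0; word=0x00000000
[2+:1] len=1 & 0x1 = 0x1; word=0x00000004
[3+:29] addr_hi=152905523 & 0x1fffffff = 0x91d2733; word=0x48e9399c
word = 0x48e9399c → little-endian bytes:
  [0]=0x9c  [1]=0x39  [2]=0xe9  [3]=0x48

9c 39 e9 48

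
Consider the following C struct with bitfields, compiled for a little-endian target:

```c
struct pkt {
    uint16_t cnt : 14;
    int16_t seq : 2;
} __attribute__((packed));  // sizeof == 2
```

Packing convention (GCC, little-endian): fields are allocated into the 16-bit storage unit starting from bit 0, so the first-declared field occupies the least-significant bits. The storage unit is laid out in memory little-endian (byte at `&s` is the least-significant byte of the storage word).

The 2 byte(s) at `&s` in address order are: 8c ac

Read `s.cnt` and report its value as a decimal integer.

11404

[0]=0x8c [1]=0xac (little-endian) → word 0xac8c
cnt:14 @ bit 0 → (0xac8c>>0)&0x3fff = 0x2c8c  ←
seq:2 @ bit 14 → (0xac8c>>14)&0x3 = 0x2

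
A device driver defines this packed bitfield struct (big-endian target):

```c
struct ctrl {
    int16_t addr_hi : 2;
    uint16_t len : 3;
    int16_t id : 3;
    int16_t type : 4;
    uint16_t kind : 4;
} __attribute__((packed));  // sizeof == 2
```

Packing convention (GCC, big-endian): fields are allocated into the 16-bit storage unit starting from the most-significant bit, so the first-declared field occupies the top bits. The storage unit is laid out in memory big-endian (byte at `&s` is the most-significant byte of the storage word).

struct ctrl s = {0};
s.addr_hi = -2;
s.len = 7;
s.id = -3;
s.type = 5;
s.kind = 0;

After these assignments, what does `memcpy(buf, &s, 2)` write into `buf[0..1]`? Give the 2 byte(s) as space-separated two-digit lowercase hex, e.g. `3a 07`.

bd 50

addr_hi:2 = -2 → 0x2 << 14 → word 0x8000
len:3 = 7 → 0x7 << 11 → word 0xb800
id:3 = -3 → 0x5 << 8 → word 0xbd00
type:4 = 5 → 0x5 << 4 → word 0xbd50
kind:4 = 0 → 0x0 << 0 → word 0xbd50
word = 0xbd50 → big-endian bytes:
  [0]=0xbd  [1]=0x50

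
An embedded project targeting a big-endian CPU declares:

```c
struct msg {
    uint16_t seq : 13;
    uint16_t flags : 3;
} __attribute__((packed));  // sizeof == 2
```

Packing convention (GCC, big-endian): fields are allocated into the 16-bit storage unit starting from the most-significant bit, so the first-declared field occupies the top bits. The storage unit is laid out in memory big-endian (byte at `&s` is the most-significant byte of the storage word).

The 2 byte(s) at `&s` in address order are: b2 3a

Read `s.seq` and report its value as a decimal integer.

5703

[0]=0xb2 [1]=0x3a (big-endian) → word 0xb23a
seq:13 @ bit 3 → (0xb23a>>3)&0x1fff = 0x1647  ←
flags:3 @ bit 0 → (0xb23a>>0)&0x7 = 0x2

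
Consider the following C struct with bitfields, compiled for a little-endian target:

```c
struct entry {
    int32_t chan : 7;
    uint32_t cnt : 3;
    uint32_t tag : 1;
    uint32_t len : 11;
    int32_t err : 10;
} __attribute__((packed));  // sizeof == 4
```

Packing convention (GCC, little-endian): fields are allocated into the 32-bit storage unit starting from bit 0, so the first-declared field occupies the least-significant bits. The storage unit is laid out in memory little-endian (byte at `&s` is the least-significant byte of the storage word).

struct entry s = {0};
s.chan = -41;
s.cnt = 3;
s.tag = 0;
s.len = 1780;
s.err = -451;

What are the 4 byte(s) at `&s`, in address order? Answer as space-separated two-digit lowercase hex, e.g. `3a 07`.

d7 a1 77 8f

chan (7b) val=-41 bits=0x57 at bit 0: 0x00000057
cnt (3b) val=3 bits=0x3 at bit 7: 0x000001d7
tag (1b) val=0 bits=0x0 at bit 10: 0x000001d7
len (11b) val=1780 bits=0x6f4 at bit 11: 0x0037a1d7
err (10b) val=-451 bits=0x23d at bit 22: 0x8f77a1d7
word = 0x8f77a1d7 → little-endian bytes:
  [0]=0xd7  [1]=0xa1  [2]=0x77  [3]=0x8f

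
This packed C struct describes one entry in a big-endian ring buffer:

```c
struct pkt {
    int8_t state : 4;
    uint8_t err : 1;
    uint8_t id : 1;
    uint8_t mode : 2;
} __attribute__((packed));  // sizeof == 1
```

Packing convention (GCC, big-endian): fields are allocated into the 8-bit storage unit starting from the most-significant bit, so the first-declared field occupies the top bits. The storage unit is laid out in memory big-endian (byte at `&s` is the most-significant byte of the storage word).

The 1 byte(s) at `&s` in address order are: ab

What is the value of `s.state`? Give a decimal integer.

[0]=0xab (big-endian) → word 0xab
state:4 @ bit 4 → (0xab>>4)&0xf = 0xa  ←
err:1 @ bit 3 → (0xab>>3)&0x1 = 0x1
id:1 @ bit 2 → (0xab>>2)&0x1 = 0x0
mode:2 @ bit 0 → (0xab>>0)&0x3 = 0x3
state signed 4b, MSB=1: 10 - 16 = -6

-6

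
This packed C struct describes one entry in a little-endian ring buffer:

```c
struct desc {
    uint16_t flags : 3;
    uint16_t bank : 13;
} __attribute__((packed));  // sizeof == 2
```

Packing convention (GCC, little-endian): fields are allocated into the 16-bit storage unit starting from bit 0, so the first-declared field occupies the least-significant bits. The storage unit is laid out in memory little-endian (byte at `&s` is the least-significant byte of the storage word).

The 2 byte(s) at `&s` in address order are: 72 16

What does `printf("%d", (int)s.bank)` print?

718

[0]=0x72 [1]=0x16 (little-endian) → word 0x1672
flags:3 @ bit 0 → (0x1672>>0)&0x7 = 0x2
bank:13 @ bit 3 → (0x1672>>3)&0x1fff = 0x2ce  ←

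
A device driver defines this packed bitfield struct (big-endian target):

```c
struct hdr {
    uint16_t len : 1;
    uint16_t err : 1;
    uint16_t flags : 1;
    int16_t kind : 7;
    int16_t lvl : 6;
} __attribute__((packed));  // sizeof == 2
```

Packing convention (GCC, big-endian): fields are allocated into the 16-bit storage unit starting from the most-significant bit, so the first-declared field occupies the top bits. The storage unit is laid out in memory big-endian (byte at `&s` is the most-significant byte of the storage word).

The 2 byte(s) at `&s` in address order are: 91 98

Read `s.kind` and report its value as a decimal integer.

[0]=0x91 [1]=0x98 (big-endian) → word 0x9198
len [15+:1] = (word>>15) & 0x1 = 1
err [14+:1] = (word>>14) & 0x1 = 0
flags [13+:1] = (word>>13) & 0x1 = 0
kind [6+:7] = (word>>6) & 0x7f = 70  ←
lvl [0+:6] = (word>>0) & 0x3f = 24
kind signed 7b, MSB=1: 70 - 128 = -58

-58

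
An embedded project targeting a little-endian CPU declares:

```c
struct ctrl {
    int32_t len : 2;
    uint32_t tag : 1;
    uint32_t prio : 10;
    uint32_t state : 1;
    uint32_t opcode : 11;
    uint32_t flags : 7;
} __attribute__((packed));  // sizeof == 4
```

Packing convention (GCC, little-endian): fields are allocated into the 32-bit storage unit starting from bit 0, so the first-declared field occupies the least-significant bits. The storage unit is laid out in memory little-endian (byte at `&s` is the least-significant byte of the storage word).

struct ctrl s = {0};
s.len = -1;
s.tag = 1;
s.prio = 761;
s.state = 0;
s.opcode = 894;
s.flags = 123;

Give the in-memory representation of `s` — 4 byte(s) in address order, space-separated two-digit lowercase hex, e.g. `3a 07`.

len:2 = -1 → 0x3 << 0 → word 0x00000003
tag:1 = 1 → 0x1 << 2 → word 0x00000007
prio:10 = 761 → 0x2f9 << 3 → word 0x000017cf
state:1 = 0 → 0x0 << 13 → word 0x000017cf
opcode:11 = 894 → 0x37e << 14 → word 0x00df97cf
flags:7 = 123 → 0x7b << 25 → word 0xf6df97cf
word = 0xf6df97cf → little-endian bytes:
  [0]=0xcf  [1]=0x97  [2]=0xdf  [3]=0xf6

cf 97 df f6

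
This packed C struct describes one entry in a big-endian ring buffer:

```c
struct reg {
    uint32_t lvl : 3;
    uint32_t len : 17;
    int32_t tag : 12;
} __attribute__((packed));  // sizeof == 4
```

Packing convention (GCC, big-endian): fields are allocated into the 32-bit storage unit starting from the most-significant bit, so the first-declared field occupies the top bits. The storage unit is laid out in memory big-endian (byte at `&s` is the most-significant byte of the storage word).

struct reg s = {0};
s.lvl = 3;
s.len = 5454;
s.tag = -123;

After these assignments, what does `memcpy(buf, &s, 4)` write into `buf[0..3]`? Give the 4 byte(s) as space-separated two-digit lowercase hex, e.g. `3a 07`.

61 54 ef 85

[29+:3] lvl=3 & 0x7 = 0x3; word=0x60000000
[12+:17] len=5454 & 0x1ffff = 0x154e; word=0x6154e000
[0+:12] tag=-123 & 0xfff = 0xf85; word=0x6154ef85
word = 0x6154ef85 → big-endian bytes:
  [0]=0x61  [1]=0x54  [2]=0xef  [3]=0x85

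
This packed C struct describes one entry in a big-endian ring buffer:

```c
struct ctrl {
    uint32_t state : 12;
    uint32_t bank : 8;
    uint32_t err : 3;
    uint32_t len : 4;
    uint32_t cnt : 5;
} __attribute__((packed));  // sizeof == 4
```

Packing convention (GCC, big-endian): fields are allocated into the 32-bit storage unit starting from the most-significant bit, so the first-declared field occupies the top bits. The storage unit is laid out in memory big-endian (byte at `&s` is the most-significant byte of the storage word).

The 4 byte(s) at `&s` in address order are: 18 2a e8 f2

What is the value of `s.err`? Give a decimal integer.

[0]=0x18 [1]=0x2a [2]=0xe8 [3]=0xf2 (big-endian) → word 0x182ae8f2
state:12 @ bit 20 → (0x182ae8f2>>20)&0xfff = 0x182
bank:8 @ bit 12 → (0x182ae8f2>>12)&0xff = 0xae
err:3 @ bit 9 → (0x182ae8f2>>9)&0x7 = 0x4  ←
len:4 @ bit 5 → (0x182ae8f2>>5)&0xf = 0x7
cnt:5 @ bit 0 → (0x182ae8f2>>0)&0x1f = 0x12

4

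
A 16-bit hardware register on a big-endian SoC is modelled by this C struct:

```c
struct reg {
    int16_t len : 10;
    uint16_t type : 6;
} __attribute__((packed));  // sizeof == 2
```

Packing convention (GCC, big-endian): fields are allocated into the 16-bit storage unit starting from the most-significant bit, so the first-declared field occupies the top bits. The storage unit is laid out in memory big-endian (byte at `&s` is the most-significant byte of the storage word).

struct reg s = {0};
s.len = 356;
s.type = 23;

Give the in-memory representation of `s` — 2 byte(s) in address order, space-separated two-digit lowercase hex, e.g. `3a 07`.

59 17

len (10b) val=356 bits=0x164 at bit 6: 0x5900
type (6b) val=23 bits=0x17 at bit 0: 0x5917
word = 0x5917 → big-endian bytes:
  [0]=0x59  [1]=0x17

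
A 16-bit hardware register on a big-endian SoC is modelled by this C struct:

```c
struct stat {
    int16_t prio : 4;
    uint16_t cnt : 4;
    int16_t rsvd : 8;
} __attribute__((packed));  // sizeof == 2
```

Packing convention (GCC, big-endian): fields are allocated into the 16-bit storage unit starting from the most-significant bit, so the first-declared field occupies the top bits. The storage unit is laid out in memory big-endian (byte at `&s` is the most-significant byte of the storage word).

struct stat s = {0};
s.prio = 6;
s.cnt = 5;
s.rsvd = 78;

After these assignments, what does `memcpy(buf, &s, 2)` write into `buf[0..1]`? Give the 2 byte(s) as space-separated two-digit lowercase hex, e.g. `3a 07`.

65 4e

prio (4b) val=6 bits=0x6 at bit 12: 0x6000
cnt (4b) val=5 bits=0x5 at bit 8: 0x6500
rsvd (8b) val=78 bits=0x4e at bit 0: 0x654e
word = 0x654e → big-endian bytes:
  [0]=0x65  [1]=0x4e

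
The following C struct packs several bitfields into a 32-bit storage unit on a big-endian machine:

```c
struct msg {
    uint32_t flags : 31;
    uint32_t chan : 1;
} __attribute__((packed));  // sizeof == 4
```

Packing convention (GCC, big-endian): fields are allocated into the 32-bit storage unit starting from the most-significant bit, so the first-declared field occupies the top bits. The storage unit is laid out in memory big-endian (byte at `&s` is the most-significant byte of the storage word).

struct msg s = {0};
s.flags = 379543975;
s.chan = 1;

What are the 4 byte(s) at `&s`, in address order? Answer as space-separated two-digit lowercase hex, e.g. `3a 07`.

2d 3e c3 4f

flags (31b) val=379543975 bits=0x169f61a7 at bit 1: 0x2d3ec34e
chan (1b) val=1 bits=0x1 at bit 0: 0x2d3ec34f
word = 0x2d3ec34f → big-endian bytes:
  [0]=0x2d  [1]=0x3e  [2]=0xc3  [3]=0x4f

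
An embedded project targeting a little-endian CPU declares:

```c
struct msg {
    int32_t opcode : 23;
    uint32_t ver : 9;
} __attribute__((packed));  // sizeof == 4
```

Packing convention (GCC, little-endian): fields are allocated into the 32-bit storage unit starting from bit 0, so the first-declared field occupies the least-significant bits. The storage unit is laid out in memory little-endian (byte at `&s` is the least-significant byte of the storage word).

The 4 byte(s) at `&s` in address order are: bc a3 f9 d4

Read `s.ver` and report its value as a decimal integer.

[0]=0xbc [1]=0xa3 [2]=0xf9 [3]=0xd4 (little-endian) → word 0xd4f9a3bc
opcode:23 @ bit 0 → (0xd4f9a3bc>>0)&0x7fffff = 0x79a3bc
ver:9 @ bit 23 → (0xd4f9a3bc>>23)&0x1ff = 0x1a9  ←

425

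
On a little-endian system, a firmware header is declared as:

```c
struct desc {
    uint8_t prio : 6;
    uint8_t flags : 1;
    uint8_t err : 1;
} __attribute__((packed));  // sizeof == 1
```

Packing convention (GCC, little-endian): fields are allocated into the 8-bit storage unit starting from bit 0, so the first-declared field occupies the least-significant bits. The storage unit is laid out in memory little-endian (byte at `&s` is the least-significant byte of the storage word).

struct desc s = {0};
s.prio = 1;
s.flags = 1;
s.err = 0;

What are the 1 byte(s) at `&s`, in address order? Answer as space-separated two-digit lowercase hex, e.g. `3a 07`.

41

prio (6b) val=1 bits=0x1 at bit 0: 0x01
flags (1b) val=1 bits=0x1 at bit 6: 0x41
err (1b) val=0 bits=0x0 at bit 7: 0x41
word = 0x41 → little-endian bytes:
  [0]=0x41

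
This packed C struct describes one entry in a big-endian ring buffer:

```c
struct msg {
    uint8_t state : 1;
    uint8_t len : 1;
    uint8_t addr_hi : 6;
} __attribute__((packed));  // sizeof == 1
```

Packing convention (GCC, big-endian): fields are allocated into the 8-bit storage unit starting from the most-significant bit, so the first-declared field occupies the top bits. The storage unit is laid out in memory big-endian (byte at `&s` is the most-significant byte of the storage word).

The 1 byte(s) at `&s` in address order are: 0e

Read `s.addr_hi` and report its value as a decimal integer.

[0]=0x0e (big-endian) → word 0x0e
state:1 @ bit 7 → (0x0e>>7)&0x1 = 0x0
len:1 @ bit 6 → (0x0e>>6)&0x1 = 0x0
addr_hi:6 @ bit 0 → (0x0e>>0)&0x3f = 0xe  ←

14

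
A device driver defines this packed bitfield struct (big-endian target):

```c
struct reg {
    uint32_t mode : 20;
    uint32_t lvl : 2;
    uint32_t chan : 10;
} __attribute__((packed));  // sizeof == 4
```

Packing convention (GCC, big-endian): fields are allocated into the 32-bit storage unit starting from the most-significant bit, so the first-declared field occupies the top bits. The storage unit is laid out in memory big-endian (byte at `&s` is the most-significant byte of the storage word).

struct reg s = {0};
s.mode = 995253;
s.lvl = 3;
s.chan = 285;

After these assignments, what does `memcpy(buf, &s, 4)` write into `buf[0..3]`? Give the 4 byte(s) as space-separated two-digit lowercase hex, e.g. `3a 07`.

[12+:20] mode=995253 & 0xfffff = 0xf2fb5; word=0xf2fb5000
[10+:2] lvl=3 & 0x3 = 0x3; word=0xf2fb5c00
[0+:10] chan=285 & 0x3ff = 0x11d; word=0xf2fb5d1d
word = 0xf2fb5d1d → big-endian bytes:
  [0]=0xf2  [1]=0xfb  [2]=0x5d  [3]=0x1d

f2 fb 5d 1d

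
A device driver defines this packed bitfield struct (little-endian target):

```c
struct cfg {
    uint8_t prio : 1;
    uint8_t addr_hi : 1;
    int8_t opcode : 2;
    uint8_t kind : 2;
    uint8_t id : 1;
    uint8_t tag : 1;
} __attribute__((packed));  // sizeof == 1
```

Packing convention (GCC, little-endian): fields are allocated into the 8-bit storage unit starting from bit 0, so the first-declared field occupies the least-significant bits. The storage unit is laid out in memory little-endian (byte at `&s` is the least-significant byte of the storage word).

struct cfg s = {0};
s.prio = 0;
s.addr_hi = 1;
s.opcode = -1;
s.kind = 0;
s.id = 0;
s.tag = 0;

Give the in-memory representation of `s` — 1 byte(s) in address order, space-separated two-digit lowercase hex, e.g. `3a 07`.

0e

prio (1b) val=0 bits=0x0 at bit 0: 0x00
addr_hi (1b) val=1 bits=0x1 at bit 1: 0x02
opcode (2b) val=-1 bits=0x3 at bit 2: 0x0e
kind (2b) val=0 bits=0x0 at bit 4: 0x0e
id (1b) val=0 bits=0x0 at bit 6: 0x0e
tag (1b) val=0 bits=0x0 at bit 7: 0x0e
word = 0x0e → little-endian bytes:
  [0]=0x0e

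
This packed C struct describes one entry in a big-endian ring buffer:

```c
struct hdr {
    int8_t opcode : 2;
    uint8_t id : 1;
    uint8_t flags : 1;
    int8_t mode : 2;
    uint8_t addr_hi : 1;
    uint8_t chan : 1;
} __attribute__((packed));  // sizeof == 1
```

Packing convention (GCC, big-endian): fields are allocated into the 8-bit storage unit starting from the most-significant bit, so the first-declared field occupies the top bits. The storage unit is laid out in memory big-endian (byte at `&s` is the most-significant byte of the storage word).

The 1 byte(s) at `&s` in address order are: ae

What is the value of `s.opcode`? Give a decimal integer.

-2

[0]=0xae (big-endian) → word 0xae
opcode [6+:2] = (word>>6) & 0x3 = 2  ←
id [5+:1] = (word>>5) & 0x1 = 1
flags [4+:1] = (word>>4) & 0x1 = 0
mode [2+:2] = (word>>2) & 0x3 = 3
addr_hi [1+:1] = (word>>1) & 0x1 = 1
chan [0+:1] = (word>>0) & 0x1 = 0
opcode signed 2b, MSB=1: 2 - 4 = -2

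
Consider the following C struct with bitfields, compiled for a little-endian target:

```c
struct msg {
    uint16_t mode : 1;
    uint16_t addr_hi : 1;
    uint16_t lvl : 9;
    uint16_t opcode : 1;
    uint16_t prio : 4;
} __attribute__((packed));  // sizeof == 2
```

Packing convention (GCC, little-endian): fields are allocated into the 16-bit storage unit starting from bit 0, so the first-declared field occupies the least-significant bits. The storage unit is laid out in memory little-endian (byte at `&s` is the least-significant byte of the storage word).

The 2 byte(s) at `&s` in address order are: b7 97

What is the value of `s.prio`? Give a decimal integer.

9

[0]=0xb7 [1]=0x97 (little-endian) → word 0x97b7
mode:1 @ bit 0 → (0x97b7>>0)&0x1 = 0x1
addr_hi:1 @ bit 1 → (0x97b7>>1)&0x1 = 0x1
lvl:9 @ bit 2 → (0x97b7>>2)&0x1ff = 0x1ed
opcode:1 @ bit 11 → (0x97b7>>11)&0x1 = 0x0
prio:4 @ bit 12 → (0x97b7>>12)&0xf = 0x9  ←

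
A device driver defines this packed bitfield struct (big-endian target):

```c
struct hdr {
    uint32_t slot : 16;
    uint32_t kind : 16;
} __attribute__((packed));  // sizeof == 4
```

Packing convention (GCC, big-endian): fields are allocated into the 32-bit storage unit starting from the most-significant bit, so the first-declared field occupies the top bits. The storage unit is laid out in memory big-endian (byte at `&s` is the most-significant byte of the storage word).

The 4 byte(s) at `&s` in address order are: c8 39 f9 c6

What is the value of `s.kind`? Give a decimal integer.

63942

[0]=0xc8 [1]=0x39 [2]=0xf9 [3]=0xc6 (big-endian) → word 0xc839f9c6
slot:16 @ bit 16 → (0xc839f9c6>>16)&0xffff = 0xc839
kind:16 @ bit 0 → (0xc839f9c6>>0)&0xffff = 0xf9c6  ←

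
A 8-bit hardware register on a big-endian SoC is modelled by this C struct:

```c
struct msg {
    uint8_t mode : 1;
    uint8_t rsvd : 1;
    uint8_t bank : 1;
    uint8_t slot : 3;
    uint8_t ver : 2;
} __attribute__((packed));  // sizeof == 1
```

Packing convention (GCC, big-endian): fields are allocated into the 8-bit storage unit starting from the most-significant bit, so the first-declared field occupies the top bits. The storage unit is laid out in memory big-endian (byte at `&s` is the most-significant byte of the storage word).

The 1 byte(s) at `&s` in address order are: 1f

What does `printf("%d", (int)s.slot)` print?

7

[0]=0x1f (big-endian) → word 0x1f
mode [7+:1] = (word>>7) & 0x1 = 0
rsvd [6+:1] = (word>>6) & 0x1 = 0
bank [5+:1] = (word>>5) & 0x1 = 0
slot [2+:3] = (word>>2) & 0x7 = 7  ←
ver [0+:2] = (word>>0) & 0x3 = 3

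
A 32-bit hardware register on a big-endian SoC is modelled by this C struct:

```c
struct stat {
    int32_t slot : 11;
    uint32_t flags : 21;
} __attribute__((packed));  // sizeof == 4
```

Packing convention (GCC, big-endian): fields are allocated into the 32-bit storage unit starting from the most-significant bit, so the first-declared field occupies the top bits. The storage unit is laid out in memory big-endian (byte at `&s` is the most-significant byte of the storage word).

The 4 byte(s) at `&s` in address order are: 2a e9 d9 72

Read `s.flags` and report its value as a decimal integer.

645490

[0]=0x2a [1]=0xe9 [2]=0xd9 [3]=0x72 (big-endian) → word 0x2ae9d972
slot [21+:11] = (word>>21) & 0x7ff = 343
flags [0+:21] = (word>>0) & 0x1fffff = 645490  ←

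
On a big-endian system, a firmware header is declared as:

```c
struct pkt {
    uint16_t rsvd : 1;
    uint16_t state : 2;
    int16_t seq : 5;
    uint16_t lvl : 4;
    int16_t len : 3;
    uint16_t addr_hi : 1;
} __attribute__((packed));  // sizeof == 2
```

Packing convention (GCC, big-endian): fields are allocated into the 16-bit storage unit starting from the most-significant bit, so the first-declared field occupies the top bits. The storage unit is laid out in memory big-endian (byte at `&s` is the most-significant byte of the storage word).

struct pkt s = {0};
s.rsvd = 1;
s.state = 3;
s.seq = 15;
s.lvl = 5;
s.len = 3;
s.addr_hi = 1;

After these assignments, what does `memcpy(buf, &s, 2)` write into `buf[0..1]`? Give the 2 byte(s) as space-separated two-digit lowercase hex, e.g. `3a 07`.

ef 57

rsvd:1 = 1 → 0x1 << 15 → word 0x8000
state:2 = 3 → 0x3 << 13 → word 0xe000
seq:5 = 15 → 0xf << 8 → word 0xef00
lvl:4 = 5 → 0x5 << 4 → word 0xef50
len:3 = 3 → 0x3 << 1 → word 0xef56
addr_hi:1 = 1 → 0x1 << 0 → word 0xef57
word = 0xef57 → big-endian bytes:
  [0]=0xef  [1]=0x57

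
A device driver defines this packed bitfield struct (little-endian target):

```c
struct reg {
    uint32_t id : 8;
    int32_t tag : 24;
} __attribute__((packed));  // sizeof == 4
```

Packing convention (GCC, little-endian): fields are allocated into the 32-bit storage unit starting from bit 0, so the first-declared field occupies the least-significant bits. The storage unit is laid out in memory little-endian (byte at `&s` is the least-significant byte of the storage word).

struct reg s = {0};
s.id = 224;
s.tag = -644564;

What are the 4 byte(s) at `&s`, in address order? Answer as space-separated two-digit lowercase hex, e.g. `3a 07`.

e0 2c 2a f6

id:8 = 224 → 0xe0 << 0 → word 0x000000e0
tag:24 = -644564 → 0xf62a2c << 8 → word 0xf62a2ce0
word = 0xf62a2ce0 → little-endian bytes:
  [0]=0xe0  [1]=0x2c  [2]=0x2a  [3]=0xf6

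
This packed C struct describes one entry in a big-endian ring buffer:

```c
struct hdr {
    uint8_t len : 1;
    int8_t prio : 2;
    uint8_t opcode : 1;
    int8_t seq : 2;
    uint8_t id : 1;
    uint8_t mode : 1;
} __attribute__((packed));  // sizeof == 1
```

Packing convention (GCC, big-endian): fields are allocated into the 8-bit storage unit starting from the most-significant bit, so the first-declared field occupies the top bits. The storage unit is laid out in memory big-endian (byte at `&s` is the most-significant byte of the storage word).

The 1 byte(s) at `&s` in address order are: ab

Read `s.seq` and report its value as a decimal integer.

-2

[0]=0xab (big-endian) → word 0xab
len [7+:1] = (word>>7) & 0x1 = 1
prio [5+:2] = (word>>5) & 0x3 = 1
opcode [4+:1] = (word>>4) & 0x1 = 0
seq [2+:2] = (word>>2) & 0x3 = 2  ←
id [1+:1] = (word>>1) & 0x1 = 1
mode [0+:1] = (word>>0) & 0x1 = 1
seq signed 2b, MSB=1: 2 - 4 = -2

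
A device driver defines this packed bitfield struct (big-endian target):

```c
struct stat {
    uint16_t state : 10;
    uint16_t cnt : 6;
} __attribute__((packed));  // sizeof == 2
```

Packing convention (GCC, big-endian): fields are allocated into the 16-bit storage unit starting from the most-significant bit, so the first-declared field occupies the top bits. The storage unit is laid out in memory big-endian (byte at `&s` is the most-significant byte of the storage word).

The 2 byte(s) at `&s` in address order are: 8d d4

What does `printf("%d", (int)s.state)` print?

[0]=0x8d [1]=0xd4 (big-endian) → word 0x8dd4
state:10 @ bit 6 → (0x8dd4>>6)&0x3ff = 0x237  ←
cnt:6 @ bit 0 → (0x8dd4>>0)&0x3f = 0x14

567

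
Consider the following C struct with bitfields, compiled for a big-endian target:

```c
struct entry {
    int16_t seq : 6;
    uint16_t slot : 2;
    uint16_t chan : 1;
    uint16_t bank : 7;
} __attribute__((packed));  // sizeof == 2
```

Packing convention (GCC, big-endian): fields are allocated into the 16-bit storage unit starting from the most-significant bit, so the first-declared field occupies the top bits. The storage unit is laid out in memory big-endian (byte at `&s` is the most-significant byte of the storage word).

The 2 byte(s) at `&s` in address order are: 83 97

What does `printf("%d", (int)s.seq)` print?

-32

[0]=0x83 [1]=0x97 (big-endian) → word 0x8397
seq:6 @ bit 10 → (0x8397>>10)&0x3f = 0x20  ←
slot:2 @ bit 8 → (0x8397>>8)&0x3 = 0x3
chan:1 @ bit 7 → (0x8397>>7)&0x1 = 0x1
bank:7 @ bit 0 → (0x8397>>0)&0x7f = 0x17
seq signed 6b, MSB=1: 32 - 64 = -32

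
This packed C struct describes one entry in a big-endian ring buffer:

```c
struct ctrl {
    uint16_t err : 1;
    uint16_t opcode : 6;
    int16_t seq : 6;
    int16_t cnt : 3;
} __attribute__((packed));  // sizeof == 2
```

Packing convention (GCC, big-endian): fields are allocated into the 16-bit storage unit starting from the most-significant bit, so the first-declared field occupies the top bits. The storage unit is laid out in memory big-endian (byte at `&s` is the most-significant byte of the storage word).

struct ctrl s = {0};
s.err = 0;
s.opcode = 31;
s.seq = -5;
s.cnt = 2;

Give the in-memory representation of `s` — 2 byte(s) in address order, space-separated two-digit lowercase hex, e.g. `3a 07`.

[15+:1] err=0 & 0x1 = 0x0; word=0x0000
[9+:6] opcode=31 & 0x3f = 0x1f; word=0x3e00
[3+:6] seq=-5 & 0x3f = 0x3b; word=0x3fd8
[0+:3] cnt=2 & 0x7 = 0x2; word=0x3fda
word = 0x3fda → big-endian bytes:
  [0]=0x3f  [1]=0xda

3f da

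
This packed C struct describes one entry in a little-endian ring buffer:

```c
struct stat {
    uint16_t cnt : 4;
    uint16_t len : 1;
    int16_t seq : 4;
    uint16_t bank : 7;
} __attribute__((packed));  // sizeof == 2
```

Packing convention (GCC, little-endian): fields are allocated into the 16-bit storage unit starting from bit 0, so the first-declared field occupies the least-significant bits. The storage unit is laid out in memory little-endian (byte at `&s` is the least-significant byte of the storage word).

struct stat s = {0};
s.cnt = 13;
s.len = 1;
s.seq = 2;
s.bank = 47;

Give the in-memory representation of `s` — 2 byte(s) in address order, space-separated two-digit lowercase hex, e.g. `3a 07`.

5d 5e

cnt (4b) val=13 bits=0xd at bit 0: 0x000d
len (1b) val=1 bits=0x1 at bit 4: 0x001d
seq (4b) val=2 bits=0x2 at bit 5: 0x005d
bank (7b) val=47 bits=0x2f at bit 9: 0x5e5d
word = 0x5e5d → little-endian bytes:
  [0]=0x5d  [1]=0x5e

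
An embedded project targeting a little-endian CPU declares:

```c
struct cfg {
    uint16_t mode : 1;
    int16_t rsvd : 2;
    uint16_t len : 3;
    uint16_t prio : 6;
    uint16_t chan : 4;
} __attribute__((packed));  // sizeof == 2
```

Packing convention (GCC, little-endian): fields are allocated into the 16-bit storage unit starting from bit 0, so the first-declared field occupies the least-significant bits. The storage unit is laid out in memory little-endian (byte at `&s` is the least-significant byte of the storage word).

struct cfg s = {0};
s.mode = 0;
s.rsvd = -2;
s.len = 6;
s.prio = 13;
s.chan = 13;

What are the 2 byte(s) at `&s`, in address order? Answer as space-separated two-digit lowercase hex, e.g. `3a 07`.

74 d3

[0+:1] mode=0 & 0x1 = 0x0; word=0x0000
[1+:2] rsvd=-2 & 0x3 = 0x2; word=0x0004
[3+:3] len=6 & 0x7 = 0x6; word=0x0034
[6+:6] prio=13 & 0x3f = 0xd; word=0x0374
[12+:4] chan=13 & 0xf = 0xd; word=0xd374
word = 0xd374 → little-endian bytes:
  [0]=0x74  [1]=0xd3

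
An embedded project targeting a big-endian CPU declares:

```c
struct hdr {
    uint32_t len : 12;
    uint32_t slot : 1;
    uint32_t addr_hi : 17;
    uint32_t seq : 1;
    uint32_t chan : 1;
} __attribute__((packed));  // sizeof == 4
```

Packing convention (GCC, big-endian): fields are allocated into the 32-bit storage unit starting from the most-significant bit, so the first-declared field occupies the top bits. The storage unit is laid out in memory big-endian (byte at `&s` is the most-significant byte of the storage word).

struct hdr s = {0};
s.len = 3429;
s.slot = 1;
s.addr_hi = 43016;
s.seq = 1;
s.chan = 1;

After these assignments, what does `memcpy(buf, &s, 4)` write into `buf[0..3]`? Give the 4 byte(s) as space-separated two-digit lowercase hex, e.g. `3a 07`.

len (12b) val=3429 bits=0xd65 at bit 20: 0xd6500000
slot (1b) val=1 bits=0x1 at bit 19: 0xd6580000
addr_hi (17b) val=43016 bits=0xa808 at bit 2: 0xd65aa020
seq (1b) val=1 bits=0x1 at bit 1: 0xd65aa022
chan (1b) val=1 bits=0x1 at bit 0: 0xd65aa023
word = 0xd65aa023 → big-endian bytes:
  [0]=0xd6  [1]=0x5a  [2]=0xa0  [3]=0x23

d6 5a a0 23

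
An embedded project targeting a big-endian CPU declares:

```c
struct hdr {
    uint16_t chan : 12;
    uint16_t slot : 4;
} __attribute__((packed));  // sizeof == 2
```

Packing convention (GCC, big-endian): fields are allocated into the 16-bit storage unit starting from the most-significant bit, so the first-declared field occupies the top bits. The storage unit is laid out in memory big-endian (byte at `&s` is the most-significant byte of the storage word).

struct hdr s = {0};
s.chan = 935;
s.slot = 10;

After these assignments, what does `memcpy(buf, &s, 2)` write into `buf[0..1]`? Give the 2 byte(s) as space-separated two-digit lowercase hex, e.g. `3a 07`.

[4+:12] chan=935 & 0xfff = 0x3a7; word=0x3a70
[0+:4] slot=10 & 0xf = 0xa; word=0x3a7a
word = 0x3a7a → big-endian bytes:
  [0]=0x3a  [1]=0x7a

3a 7a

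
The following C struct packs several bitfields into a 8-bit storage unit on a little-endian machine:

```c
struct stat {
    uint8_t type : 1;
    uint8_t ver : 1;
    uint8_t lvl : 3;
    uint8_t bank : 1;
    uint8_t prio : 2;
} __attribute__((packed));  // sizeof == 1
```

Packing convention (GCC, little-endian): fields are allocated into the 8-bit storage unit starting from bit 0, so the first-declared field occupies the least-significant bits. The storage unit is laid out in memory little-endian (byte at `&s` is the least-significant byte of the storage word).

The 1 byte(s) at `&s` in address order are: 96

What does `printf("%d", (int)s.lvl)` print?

[0]=0x96 (little-endian) → word 0x96
type [0+:1] = (word>>0) & 0x1 = 0
ver [1+:1] = (word>>1) & 0x1 = 1
lvl [2+:3] = (word>>2) & 0x7 = 5  ←
bank [5+:1] = (word>>5) & 0x1 = 0
prio [6+:2] = (word>>6) & 0x3 = 2

5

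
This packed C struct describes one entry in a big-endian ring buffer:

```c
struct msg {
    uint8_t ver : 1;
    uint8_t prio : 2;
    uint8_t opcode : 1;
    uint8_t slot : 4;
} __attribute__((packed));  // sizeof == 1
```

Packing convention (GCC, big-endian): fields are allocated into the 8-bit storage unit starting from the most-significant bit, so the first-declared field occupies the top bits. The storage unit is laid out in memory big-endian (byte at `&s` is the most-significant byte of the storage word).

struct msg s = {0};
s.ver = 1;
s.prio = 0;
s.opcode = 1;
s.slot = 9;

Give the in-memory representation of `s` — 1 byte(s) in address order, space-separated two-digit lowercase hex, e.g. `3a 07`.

99

ver (1b) val=1 bits=0x1 at bit 7: 0x80
prio (2b) val=0 bits=0x0 at bit 5: 0x80
opcode (1b) val=1 bits=0x1 at bit 4: 0x90
slot (4b) val=9 bits=0x9 at bit 0: 0x99
word = 0x99 → big-endian bytes:
  [0]=0x99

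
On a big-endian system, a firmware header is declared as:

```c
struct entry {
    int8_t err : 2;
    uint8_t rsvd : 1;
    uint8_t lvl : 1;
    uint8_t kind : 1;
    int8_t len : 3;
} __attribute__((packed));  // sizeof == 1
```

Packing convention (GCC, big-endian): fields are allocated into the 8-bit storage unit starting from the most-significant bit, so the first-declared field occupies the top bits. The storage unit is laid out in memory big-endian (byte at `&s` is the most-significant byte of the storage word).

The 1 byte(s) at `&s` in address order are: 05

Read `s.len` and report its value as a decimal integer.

-3

[0]=0x05 (big-endian) → word 0x05
err:2 @ bit 6 → (0x05>>6)&0x3 = 0x0
rsvd:1 @ bit 5 → (0x05>>5)&0x1 = 0x0
lvl:1 @ bit 4 → (0x05>>4)&0x1 = 0x0
kind:1 @ bit 3 → (0x05>>3)&0x1 = 0x0
len:3 @ bit 0 → (0x05>>0)&0x7 = 0x5  ←
len signed 3b, MSB=1: 5 - 8 = -3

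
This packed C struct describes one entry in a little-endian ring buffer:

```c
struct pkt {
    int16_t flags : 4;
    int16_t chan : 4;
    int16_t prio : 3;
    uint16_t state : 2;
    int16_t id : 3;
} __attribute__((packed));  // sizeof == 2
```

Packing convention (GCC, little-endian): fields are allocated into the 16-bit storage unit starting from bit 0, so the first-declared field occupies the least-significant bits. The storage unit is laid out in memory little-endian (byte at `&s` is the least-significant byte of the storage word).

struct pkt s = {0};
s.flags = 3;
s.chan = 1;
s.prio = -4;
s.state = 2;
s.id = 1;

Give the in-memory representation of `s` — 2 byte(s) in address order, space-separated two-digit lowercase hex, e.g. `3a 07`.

13 34

flags (4b) val=3 bits=0x3 at bit 0: 0x0003
chan (4b) val=1 bits=0x1 at bit 4: 0x0013
prio (3b) val=-4 bits=0x4 at bit 8: 0x0413
state (2b) val=2 bits=0x2 at bit 11: 0x1413
id (3b) val=1 bits=0x1 at bit 13: 0x3413
word = 0x3413 → little-endian bytes:
  [0]=0x13  [1]=0x34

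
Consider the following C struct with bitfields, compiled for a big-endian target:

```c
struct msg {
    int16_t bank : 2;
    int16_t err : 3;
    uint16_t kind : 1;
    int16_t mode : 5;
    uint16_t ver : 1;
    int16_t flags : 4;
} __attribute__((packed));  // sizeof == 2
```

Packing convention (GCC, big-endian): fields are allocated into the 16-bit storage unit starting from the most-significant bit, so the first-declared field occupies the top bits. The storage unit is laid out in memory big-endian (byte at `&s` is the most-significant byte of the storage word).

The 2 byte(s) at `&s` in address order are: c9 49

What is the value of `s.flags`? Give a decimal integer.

-7

[0]=0xc9 [1]=0x49 (big-endian) → word 0xc949
bank [14+:2] = (word>>14) & 0x3 = 3
err [11+:3] = (word>>11) & 0x7 = 1
kind [10+:1] = (word>>10) & 0x1 = 0
mode [5+:5] = (word>>5) & 0x1f = 10
ver [4+:1] = (word>>4) & 0x1 = 0
flags [0+:4] = (word>>0) & 0xf = 9  ←
flags signed 4b, MSB=1: 9 - 16 = -7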